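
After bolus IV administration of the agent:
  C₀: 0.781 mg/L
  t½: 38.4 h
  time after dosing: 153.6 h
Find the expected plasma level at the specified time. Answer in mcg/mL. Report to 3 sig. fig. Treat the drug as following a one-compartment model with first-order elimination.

k = ln2 / t½ = 0.693147 / 38.4 = 0.01805 h⁻¹
t / t½ = 153.6 / 38.4 = 4 half-lives
C = C₀ × (1/2)^4 = 0.7810 × 0.06250 = 0.04881 mg/L
(0.04881 mg/L = 0.04881 mcg/mL)

0.0488 mcg/mL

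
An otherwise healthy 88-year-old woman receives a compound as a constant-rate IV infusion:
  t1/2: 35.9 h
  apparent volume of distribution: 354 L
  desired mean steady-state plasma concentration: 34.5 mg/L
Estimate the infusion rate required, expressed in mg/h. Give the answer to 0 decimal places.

k = ln2 / t½ = 0.693147 / 35.9 = 0.01931 h⁻¹
CL = k × Vd = 0.01931 × 354 = 6.836 L/h
At steady state, infusion rate R₀ = Css × CL = 34.5 × 6.836 = 235.8 mg/h

236 mg/h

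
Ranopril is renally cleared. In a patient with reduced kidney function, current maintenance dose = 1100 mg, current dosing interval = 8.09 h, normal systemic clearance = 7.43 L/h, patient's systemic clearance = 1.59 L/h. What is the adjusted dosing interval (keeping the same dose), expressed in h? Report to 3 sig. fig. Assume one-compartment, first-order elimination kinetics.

To keep the same average steady-state level, dosing rate must scale with clearance.
CL ratio = 1.59 / 7.43 = 0.2140
New interval (same dose) = 8.09 / 0.2140 = 37.80 h

37.8 h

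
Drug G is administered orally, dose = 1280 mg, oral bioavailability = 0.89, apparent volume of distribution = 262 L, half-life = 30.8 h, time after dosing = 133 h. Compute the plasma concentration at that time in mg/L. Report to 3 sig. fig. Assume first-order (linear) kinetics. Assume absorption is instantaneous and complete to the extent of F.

0.218 mg/L

Amount reaching circulation = F × Dose = 0.89 × 1280 = 1139 mg
C₀ = F·Dose / Vd = 1139 / 262 = 4.347 mg/L
k = ln2 / t½ = 0.693147 / 30.8 = 0.02250 h⁻¹
C = C₀ · e^(−k·t) = 4.347 × e^(−0.02250 × 133)
  = 4.347 × 0.05016 = 0.2180 mg/L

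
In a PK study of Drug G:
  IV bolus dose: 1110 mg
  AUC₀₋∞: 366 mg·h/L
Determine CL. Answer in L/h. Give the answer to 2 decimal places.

3.03 L/h

CL = Dose / AUC = 1110 / 366 = 3.033 L/h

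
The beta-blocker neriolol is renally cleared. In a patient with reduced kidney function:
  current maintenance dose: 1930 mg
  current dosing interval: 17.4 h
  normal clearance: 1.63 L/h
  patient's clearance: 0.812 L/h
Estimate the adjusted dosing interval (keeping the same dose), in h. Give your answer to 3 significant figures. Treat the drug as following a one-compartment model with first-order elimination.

34.9 h

To keep the same average steady-state level, dosing rate must scale with clearance.
CL ratio = 0.812 / 1.63 = 0.4982
New interval (same dose) = 17.4 / 0.4982 = 34.93 h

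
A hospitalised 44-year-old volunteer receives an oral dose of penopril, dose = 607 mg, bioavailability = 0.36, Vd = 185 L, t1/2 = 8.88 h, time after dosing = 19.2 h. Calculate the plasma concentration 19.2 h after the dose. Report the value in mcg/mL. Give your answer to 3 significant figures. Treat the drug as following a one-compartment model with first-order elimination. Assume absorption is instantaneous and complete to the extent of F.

Amount reaching circulation = F × Dose = 0.36 × 607.0 = 218.5 mg
C₀ = F·Dose / Vd = 218.5 / 185 = 1.181 mg/L
k = ln2 / t½ = 0.693147 / 8.88 = 0.07806 h⁻¹
C = C₀ · e^(−k·t) = 1.181 × e^(−0.07806 × 19.2)
  = 1.181 × 0.2234 = 0.2638 mg/L
(0.2638 mg/L = 0.2638 mcg/mL)

0.264 mcg/mL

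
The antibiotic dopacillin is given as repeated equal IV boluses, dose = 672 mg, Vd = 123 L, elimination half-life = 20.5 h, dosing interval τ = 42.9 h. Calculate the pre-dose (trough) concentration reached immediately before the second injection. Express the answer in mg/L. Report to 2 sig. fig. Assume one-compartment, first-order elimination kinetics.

C₀ per dose = Dose / Vd = 672 / 123 = 5.463 mg/L
k = ln2 / t½ = 0.693147 / 20.5 = 0.03381 h⁻¹
Fraction remaining after one interval: r = e^(−kτ) = e^(−0.03381 × 42.9) = 0.2345
Before dose 2, 1 dose has been given (aged 1τ).
C_trough = C₀ × r = 5.463 × 0.2345 = 1.281 mg/L

1.3 mg/L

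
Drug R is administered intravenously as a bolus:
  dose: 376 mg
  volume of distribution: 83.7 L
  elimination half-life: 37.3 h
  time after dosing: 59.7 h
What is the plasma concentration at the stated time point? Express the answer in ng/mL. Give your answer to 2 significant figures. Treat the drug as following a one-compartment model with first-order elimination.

1500 ng/mL

C₀ = Dose / Vd = 376.0 / 83.7 = 4.492 mg/L
k = ln2 / t½ = 0.693147 / 37.3 = 0.01858 h⁻¹
C = C₀ · e^(−k·t) = 4.492 × e^(−0.01858 × 59.7)
  = 4.492 × 0.3298 = 1.481 mg/L
Convert: 1.481 mg/L × 1000 = 1481 ng/mL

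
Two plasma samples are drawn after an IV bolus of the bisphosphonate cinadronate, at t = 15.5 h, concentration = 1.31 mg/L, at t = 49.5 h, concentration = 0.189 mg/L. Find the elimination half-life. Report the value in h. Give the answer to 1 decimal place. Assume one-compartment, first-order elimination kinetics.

12.2 h

k = ln(C₁/C₂) / (t₂ − t₁) = ln(1.31/0.189) / (49.5 − 15.5)
  = 1.936 / 34.00 = 0.05694 h⁻¹
t½ = ln2 / k = 0.693147 / 0.05694 = 12.17 h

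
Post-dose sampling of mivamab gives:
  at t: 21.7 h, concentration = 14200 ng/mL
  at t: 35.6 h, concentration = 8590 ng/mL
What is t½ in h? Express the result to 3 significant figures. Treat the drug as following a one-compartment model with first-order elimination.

k = ln(C₁/C₂) / (t₂ − t₁) = ln(14200/8590) / (35.6 − 21.7)
  = 0.5026 / 13.90 = 0.03616 h⁻¹
t½ = ln2 / k = 0.693147 / 0.03616 = 19.17 h

19.2 h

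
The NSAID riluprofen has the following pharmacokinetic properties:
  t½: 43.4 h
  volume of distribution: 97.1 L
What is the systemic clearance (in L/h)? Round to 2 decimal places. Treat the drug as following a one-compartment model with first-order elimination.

k = ln2 / t½ = 0.693147 / 43.4 = 0.01597 h⁻¹
CL = k × Vd = 0.01597 × 97.1 = 1.551 L/h

1.55 L/h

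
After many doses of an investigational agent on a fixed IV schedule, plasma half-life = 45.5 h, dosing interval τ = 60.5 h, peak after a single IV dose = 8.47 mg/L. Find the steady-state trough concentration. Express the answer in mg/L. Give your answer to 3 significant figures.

k = ln2 / t½ = 0.693147 / 45.5 = 0.01523 h⁻¹
e^(−kτ) = e^(−0.01523 × 60.5) = 0.3980
Accumulation ratio R = 1 / (1 − e^(−kτ)) = 1 / (1 − 0.3980) = 1.661
Steady-state trough = C₀ × R × e^(−kτ) = 8.47 × 1.661 × 0.3980 = 5.599 mg/L

5.60 mg/L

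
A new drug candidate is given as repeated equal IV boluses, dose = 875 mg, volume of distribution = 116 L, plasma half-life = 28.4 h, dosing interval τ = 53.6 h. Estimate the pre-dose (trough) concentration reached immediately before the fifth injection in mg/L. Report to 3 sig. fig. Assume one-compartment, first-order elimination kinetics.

C₀ per dose = Dose / Vd = 875 / 116 = 7.543 mg/L
k = ln2 / t½ = 0.693147 / 28.4 = 0.02441 h⁻¹
Fraction remaining after one interval: r = e^(−kτ) = e^(−0.02441 × 53.6) = 0.2703
Before dose 5, 4 doses have been given (aged 1τ, 2τ, 3τ, 4τ).
C_trough = C₀ × (r + r² + … + r^4) = C₀ × r(1−r^4)/(1−r)
        = 7.543 × 0.2703 × (1 − 0.005338) / (1 − 0.2703) = 2.779 mg/L

2.78 mg/L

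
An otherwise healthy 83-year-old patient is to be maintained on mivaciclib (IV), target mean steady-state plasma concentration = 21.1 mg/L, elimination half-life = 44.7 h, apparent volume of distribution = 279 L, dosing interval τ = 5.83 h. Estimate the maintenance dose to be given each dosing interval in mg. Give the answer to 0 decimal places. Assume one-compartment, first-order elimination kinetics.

k = ln2 / t½ = 0.693147 / 44.7 = 0.01551 h⁻¹
CL = k × Vd = 0.01551 × 279 = 4.327 L/h
At steady state, Dose/τ = Css × CL.
Dose = Css × CL × τ = 21.1 × 4.327 × 5.83 = 532.3 mg

532 mg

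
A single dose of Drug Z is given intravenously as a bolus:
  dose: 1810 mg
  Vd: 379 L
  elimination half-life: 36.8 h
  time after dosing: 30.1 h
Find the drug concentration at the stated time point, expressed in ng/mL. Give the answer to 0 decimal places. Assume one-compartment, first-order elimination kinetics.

2709 ng/mL

C₀ = Dose / Vd = 1810 / 379 = 4.776 mg/L
k = ln2 / t½ = 0.693147 / 36.8 = 0.01884 h⁻¹
C = C₀ · e^(−k·t) = 4.776 × e^(−0.01884 × 30.1)
  = 4.776 × 0.5672 = 2.709 mg/L
Convert: 2.709 mg/L × 1000 = 2709 ng/mL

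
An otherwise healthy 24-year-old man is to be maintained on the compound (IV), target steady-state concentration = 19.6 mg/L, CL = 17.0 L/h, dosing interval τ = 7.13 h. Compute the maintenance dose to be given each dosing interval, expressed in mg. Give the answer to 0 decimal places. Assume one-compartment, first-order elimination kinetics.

At steady state, Dose/τ = Css × CL.
Dose = Css × CL × τ = 19.6 × 17.00 × 7.13 = 2376 mg

2376 mg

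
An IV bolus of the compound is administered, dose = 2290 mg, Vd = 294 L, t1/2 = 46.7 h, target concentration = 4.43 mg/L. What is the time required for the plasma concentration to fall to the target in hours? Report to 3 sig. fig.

38.0 h

C₀ = Dose / Vd = 2290 / 294 = 7.789 mg/L
k = ln2 / t½ = 0.693147 / 46.7 = 0.01484 h⁻¹
t = ln(C₀ / C) / k = ln(7.789 / 4.43) / 0.01484
  = ln(1.758) / 0.01484 = 0.5642 / 0.01484 = 38.02 h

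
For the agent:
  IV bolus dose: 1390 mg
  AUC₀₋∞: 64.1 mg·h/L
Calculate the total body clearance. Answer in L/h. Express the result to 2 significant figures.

CL = Dose / AUC = 1390 / 64.1 = 21.68 L/h

22 L/h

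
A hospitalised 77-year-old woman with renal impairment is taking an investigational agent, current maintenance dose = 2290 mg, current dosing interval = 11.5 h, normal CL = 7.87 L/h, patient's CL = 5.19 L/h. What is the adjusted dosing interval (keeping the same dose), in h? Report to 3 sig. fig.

17.4 h

To keep the same average steady-state level, dosing rate must scale with clearance.
CL ratio = 5.19 / 7.87 = 0.6595
New interval (same dose) = 11.5 / 0.6595 = 17.44 h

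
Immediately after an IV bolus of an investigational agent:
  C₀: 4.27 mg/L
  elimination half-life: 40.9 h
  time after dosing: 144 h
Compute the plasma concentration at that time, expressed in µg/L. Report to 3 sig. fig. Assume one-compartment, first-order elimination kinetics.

k = ln2 / t½ = 0.693147 / 40.9 = 0.01695 h⁻¹
C = C₀ · e^(−k·t) = 4.270 × e^(−0.01695 × 144)
  = 4.270 × 0.08709 = 0.3719 mg/L
Convert: 0.3719 mg/L × 1000 = 371.9 µg/L

372 µg/L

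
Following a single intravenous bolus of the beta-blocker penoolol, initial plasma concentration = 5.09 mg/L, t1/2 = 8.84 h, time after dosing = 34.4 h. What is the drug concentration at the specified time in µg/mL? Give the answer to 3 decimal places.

k = ln2 / t½ = 0.693147 / 8.84 = 0.07841 h⁻¹
C = C₀ · e^(−k·t) = 5.090 × e^(−0.07841 × 34.4)
  = 5.090 × 0.06739 = 0.3430 mg/L
(0.3430 mg/L = 0.3430 µg/mL)

0.343 µg/mL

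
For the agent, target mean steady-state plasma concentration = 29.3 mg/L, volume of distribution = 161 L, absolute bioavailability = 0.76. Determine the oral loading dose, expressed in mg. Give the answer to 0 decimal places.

6207 mg

LD = Css × Vd / F = 29.3 × 161 / 0.76 = 6207 mg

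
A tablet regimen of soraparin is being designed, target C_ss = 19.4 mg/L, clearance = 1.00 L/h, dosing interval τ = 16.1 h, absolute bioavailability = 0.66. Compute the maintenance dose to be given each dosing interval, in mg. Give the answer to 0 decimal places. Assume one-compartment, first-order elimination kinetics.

473 mg

At steady state, F × (Dose/τ) = Css × CL.
Dose = Css × CL × τ / F = 19.4 × 1.000 × 16.1 / 0.66 = 473.2 mg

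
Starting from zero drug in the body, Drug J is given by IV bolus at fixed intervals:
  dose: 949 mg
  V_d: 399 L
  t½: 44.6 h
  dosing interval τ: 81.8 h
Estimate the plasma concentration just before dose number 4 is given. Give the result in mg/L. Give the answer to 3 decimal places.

0.907 mg/L

C₀ per dose = Dose / Vd = 949 / 399 = 2.378 mg/L
k = ln2 / t½ = 0.693147 / 44.6 = 0.01554 h⁻¹
Fraction remaining after one interval: r = e^(−kτ) = e^(−0.01554 × 81.8) = 0.2805
Before dose 4, 3 doses have been given (aged 1τ, 2τ, 3τ).
C_trough = C₀ × (r + r² + … + r^3) = C₀ × r(1−r^3)/(1−r)
        = 2.378 × 0.2805 × (1 − 0.02207) / (1 − 0.2805) = 0.9066 mg/L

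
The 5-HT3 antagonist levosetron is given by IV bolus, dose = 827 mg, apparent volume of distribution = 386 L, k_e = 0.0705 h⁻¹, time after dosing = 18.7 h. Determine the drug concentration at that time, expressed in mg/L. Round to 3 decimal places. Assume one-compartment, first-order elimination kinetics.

0.573 mg/L

C₀ = Dose / Vd = 827.0 / 386 = 2.142 mg/L
C = C₀ · e^(−k·t) = 2.142 × e^(−0.07050 × 18.7)
  = 2.142 × 0.2676 = 0.5732 mg/L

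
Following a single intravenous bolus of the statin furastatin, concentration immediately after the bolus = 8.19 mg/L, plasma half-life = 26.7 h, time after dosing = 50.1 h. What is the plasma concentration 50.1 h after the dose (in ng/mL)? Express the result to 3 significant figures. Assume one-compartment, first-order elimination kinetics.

k = ln2 / t½ = 0.693147 / 26.7 = 0.02596 h⁻¹
C = C₀ · e^(−k·t) = 8.190 × e^(−0.02596 × 50.1)
  = 8.190 × 0.2724 = 2.231 mg/L
Convert: 2.231 mg/L × 1000 = 2231 ng/mL

2230 ng/mL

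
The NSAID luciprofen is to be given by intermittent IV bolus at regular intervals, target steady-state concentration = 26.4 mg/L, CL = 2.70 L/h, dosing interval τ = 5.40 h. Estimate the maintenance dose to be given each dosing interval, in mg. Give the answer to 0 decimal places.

At steady state, Dose/τ = Css × CL.
Dose = Css × CL × τ = 26.4 × 2.700 × 5.40 = 384.9 mg

385 mg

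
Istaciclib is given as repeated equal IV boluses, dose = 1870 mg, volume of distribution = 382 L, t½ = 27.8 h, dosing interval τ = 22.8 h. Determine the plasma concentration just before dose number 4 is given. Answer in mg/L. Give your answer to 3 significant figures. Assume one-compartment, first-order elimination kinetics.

5.23 mg/L

C₀ per dose = Dose / Vd = 1870 / 382 = 4.895 mg/L
k = ln2 / t½ = 0.693147 / 27.8 = 0.02493 h⁻¹
Fraction remaining after one interval: r = e^(−kτ) = e^(−0.02493 × 22.8) = 0.5664
Before dose 4, 3 doses have been given (aged 1τ, 2τ, 3τ).
C_trough = C₀ × (r + r² + … + r^3) = C₀ × r(1−r^3)/(1−r)
        = 4.895 × 0.5664 × (1 − 0.1817) / (1 − 0.5664) = 5.232 mg/L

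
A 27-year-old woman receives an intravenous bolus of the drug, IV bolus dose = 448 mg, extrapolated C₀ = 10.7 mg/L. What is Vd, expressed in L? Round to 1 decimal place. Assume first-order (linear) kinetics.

Vd = Dose / C₀ = 448.0 / 10.7 = 41.87 L

41.9 L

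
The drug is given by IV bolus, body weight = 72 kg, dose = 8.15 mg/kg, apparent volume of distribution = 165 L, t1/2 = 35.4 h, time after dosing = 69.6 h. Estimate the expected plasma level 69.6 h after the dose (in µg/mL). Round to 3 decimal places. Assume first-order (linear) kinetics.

Total dose = 8.15 × 72 = 586.8 mg
C₀ = Dose / Vd = 586.8 / 165 = 3.556 mg/L
k = ln2 / t½ = 0.693147 / 35.4 = 0.01958 h⁻¹
C = C₀ · e^(−k·t) = 3.556 × e^(−0.01958 × 69.6)
  = 3.556 × 0.2560 = 0.9103 mg/L
(0.9103 mg/L = 0.9103 µg/mL)

0.910 µg/mL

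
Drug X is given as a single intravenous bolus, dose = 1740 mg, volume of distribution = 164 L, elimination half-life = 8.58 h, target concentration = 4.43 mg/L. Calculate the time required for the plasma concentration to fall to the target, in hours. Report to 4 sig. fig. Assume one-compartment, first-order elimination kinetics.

C₀ = Dose / Vd = 1740 / 164 = 10.61 mg/L
k = ln2 / t½ = 0.693147 / 8.58 = 0.08079 h⁻¹
t = ln(C₀ / C) / k = ln(10.61 / 4.43) / 0.08079
  = ln(2.395) / 0.08079 = 0.8734 / 0.08079 = 10.81 h

10.81 h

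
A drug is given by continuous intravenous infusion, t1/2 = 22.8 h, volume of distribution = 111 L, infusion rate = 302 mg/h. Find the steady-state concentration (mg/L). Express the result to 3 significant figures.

k = ln2 / t½ = 0.693147 / 22.8 = 0.03040 h⁻¹
CL = k × Vd = 0.03040 × 111 = 3.374 L/h
At steady state Css = R₀ / CL = 302 / 3.374 = 89.51 mg/L

89.5 mg/L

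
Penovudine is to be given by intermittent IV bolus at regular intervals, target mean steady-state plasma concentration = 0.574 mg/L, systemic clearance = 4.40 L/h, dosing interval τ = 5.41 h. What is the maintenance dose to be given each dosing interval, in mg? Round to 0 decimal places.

14 mg

At steady state, Dose/τ = Css × CL.
Dose = Css × CL × τ = 0.574 × 4.400 × 5.41 = 13.66 mg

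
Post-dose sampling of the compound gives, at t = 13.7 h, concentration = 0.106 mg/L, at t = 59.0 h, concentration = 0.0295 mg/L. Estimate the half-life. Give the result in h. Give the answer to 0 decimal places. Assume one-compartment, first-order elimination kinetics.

25 h

k = ln(C₁/C₂) / (t₂ − t₁) = ln(0.106/0.0295) / (59.0 − 13.7)
  = 1.279 / 45.30 = 0.02823 h⁻¹
t½ = ln2 / k = 0.693147 / 0.02823 = 24.55 h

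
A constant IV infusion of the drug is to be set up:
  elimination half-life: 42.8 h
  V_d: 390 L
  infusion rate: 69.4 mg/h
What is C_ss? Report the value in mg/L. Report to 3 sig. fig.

11.0 mg/L

k = ln2 / t½ = 0.693147 / 42.8 = 0.01620 h⁻¹
CL = k × Vd = 0.01620 × 390 = 6.318 L/h
At steady state Css = R₀ / CL = 69.4 / 6.318 = 10.98 mg/L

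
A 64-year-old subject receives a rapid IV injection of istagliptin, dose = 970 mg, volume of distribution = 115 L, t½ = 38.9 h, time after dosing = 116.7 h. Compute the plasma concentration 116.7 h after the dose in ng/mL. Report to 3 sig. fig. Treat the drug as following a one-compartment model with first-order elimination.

1050 ng/mL

C₀ = Dose / Vd = 970.0 / 115 = 8.435 mg/L
k = ln2 / t½ = 0.693147 / 38.9 = 0.01782 h⁻¹
t / t½ = 116.7 / 38.9 = 3 half-lives
C = C₀ × (1/2)^3 = 8.435 × 0.1250 = 1.054 mg/L
Convert: 1.054 mg/L × 1000 = 1054 ng/mL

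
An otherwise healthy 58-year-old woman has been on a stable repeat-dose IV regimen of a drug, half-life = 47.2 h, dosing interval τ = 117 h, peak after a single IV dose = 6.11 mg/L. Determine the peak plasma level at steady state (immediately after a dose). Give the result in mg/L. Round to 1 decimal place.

7.4 mg/L

k = ln2 / t½ = 0.693147 / 47.2 = 0.01469 h⁻¹
e^(−kτ) = e^(−0.01469 × 117) = 0.1793
Accumulation ratio R = 1 / (1 − e^(−kτ)) = 1 / (1 − 0.1793) = 1.218
Steady-state peak = C₀ × R = 6.11 × 1.218 = 7.442 mg/L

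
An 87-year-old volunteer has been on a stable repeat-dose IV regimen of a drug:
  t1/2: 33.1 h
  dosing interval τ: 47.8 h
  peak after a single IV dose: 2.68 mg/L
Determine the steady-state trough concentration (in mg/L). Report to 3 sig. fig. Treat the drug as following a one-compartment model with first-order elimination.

k = ln2 / t½ = 0.693147 / 33.1 = 0.02094 h⁻¹
e^(−kτ) = e^(−0.02094 × 47.8) = 0.3675
Accumulation ratio R = 1 / (1 − e^(−kτ)) = 1 / (1 − 0.3675) = 1.581
Steady-state trough = C₀ × R × e^(−kτ) = 2.68 × 1.581 × 0.3675 = 1.557 mg/L

1.56 mg/L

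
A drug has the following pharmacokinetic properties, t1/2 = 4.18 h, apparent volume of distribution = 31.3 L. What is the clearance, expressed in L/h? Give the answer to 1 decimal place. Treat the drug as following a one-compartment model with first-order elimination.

k = ln2 / t½ = 0.693147 / 4.18 = 0.1658 h⁻¹
CL = k × Vd = 0.1658 × 31.3 = 5.190 L/h

5.2 L/h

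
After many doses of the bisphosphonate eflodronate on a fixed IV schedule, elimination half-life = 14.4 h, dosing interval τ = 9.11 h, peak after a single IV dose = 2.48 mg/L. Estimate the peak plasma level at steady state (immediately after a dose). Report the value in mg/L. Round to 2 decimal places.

k = ln2 / t½ = 0.693147 / 14.4 = 0.04814 h⁻¹
e^(−kτ) = e^(−0.04814 × 9.11) = 0.6450
Accumulation ratio R = 1 / (1 − e^(−kτ)) = 1 / (1 − 0.6450) = 2.817
Steady-state peak = C₀ × R = 2.48 × 2.817 = 6.986 mg/L

6.99 mg/L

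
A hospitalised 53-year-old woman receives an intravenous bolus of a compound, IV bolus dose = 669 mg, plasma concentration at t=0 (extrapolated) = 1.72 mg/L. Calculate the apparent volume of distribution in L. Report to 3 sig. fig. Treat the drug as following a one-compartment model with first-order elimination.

Vd = Dose / C₀ = 669.0 / 1.72 = 389.0 L

389 L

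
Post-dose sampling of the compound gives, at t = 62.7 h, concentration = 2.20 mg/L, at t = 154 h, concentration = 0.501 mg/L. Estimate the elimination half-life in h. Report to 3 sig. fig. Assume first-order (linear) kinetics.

k = ln(C₁/C₂) / (t₂ − t₁) = ln(2.20/0.501) / (154 − 62.7)
  = 1.480 / 91.30 = 0.01621 h⁻¹
t½ = ln2 / k = 0.693147 / 0.01621 = 42.76 h

42.8 h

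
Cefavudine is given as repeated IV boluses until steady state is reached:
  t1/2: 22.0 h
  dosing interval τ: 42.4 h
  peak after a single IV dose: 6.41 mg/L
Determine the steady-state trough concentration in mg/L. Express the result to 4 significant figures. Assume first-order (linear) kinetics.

2.287 mg/L

k = ln2 / t½ = 0.693147 / 22.0 = 0.03151 h⁻¹
e^(−kτ) = e^(−0.03151 × 42.4) = 0.2629
Accumulation ratio R = 1 / (1 − e^(−kτ)) = 1 / (1 − 0.2629) = 1.357
Steady-state trough = C₀ × R × e^(−kτ) = 6.41 × 1.357 × 0.2629 = 2.287 mg/L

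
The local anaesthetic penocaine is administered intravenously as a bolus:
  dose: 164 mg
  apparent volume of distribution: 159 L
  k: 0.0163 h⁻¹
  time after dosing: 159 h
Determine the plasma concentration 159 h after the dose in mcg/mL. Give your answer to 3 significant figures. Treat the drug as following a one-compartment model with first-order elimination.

C₀ = Dose / Vd = 164.0 / 159 = 1.031 mg/L
C = C₀ · e^(−k·t) = 1.031 × e^(−0.01630 × 159)
  = 1.031 × 0.07489 = 0.07721 mg/L
(0.07721 mg/L = 0.07721 mcg/mL)

0.0772 mcg/mL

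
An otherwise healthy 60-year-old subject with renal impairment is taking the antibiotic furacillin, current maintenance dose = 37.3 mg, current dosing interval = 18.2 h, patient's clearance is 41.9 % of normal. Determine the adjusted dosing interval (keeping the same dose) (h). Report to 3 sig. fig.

43.4 h

To keep the same average steady-state level, dosing rate must scale with clearance.
CL ratio = 41.9 / 100 = 0.4190
New interval (same dose) = 18.2 / 0.4190 = 43.44 h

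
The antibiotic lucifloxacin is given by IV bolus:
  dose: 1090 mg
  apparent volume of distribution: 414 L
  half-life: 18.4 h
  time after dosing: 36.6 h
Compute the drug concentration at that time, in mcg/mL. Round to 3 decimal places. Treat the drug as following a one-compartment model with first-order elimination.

0.663 mcg/mL

C₀ = Dose / Vd = 1090 / 414 = 2.633 mg/L
k = ln2 / t½ = 0.693147 / 18.4 = 0.03767 h⁻¹
C = C₀ · e^(−k·t) = 2.633 × e^(−0.03767 × 36.6)
  = 2.633 × 0.2519 = 0.6633 mg/L
(0.6633 mg/L = 0.6633 mcg/mL)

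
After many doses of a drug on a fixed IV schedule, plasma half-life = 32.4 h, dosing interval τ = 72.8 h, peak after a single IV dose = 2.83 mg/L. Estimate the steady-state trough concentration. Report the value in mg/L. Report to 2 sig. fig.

0.76 mg/L

k = ln2 / t½ = 0.693147 / 32.4 = 0.02139 h⁻¹
e^(−kτ) = e^(−0.02139 × 72.8) = 0.2107
Accumulation ratio R = 1 / (1 − e^(−kτ)) = 1 / (1 − 0.2107) = 1.267
Steady-state trough = C₀ × R × e^(−kτ) = 2.83 × 1.267 × 0.2107 = 0.7555 mg/L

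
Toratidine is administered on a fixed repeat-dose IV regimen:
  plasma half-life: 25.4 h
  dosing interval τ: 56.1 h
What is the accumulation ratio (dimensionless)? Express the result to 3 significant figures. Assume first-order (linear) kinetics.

k = ln2 / t½ = 0.693147 / 25.4 = 0.02729 h⁻¹
e^(−kτ) = e^(−0.02729 × 56.1) = 0.2163
Accumulation ratio R = 1 / (1 − e^(−kτ)) = 1 / (1 − 0.2163) = 1.276

1.28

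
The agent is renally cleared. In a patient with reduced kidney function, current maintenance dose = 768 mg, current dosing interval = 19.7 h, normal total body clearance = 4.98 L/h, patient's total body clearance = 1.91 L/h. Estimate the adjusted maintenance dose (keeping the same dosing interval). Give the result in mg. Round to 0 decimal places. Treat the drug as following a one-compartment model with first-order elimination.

295 mg

To keep the same average steady-state level, dosing rate must scale with clearance.
CL ratio = 1.91 / 4.98 = 0.3835
New dose (same interval) = 768 × 0.3835 = 294.5 mg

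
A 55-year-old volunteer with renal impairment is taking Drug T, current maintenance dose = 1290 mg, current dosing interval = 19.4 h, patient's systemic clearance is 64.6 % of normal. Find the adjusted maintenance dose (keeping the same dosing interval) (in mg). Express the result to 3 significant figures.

833 mg

To keep the same average steady-state level, dosing rate must scale with clearance.
CL ratio = 64.6 / 100 = 0.6460
New dose (same interval) = 1290 × 0.6460 = 833.3 mg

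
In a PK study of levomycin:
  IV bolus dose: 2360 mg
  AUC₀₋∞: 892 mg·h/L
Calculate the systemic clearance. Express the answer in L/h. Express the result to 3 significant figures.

2.65 L/h

CL = Dose / AUC = 2360 / 892 = 2.646 L/h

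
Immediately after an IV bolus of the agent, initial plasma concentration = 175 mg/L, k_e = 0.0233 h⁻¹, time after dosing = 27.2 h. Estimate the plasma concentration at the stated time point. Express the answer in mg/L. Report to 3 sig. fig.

92.9 mg/L

C = C₀ · e^(−k·t) = 175.0 × e^(−0.02330 × 27.2)
  = 175.0 × 0.5306 = 92.86 mg/L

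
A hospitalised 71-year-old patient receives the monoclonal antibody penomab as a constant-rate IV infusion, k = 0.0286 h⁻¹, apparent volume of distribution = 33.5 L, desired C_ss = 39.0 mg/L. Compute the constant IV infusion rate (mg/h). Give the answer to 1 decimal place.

CL = k × Vd = 0.02860 × 33.5 = 0.9581 L/h
At steady state, infusion rate R₀ = Css × CL = 39.0 × 0.9581 = 37.37 mg/h

37.4 mg/h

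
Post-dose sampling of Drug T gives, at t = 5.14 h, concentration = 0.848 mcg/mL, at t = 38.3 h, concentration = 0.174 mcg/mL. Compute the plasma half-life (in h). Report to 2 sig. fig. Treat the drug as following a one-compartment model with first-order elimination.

15 h

k = ln(C₁/C₂) / (t₂ − t₁) = ln(0.848/0.174) / (38.3 − 5.14)
  = 1.584 / 33.16 = 0.04777 h⁻¹
t½ = ln2 / k = 0.693147 / 0.04777 = 14.51 h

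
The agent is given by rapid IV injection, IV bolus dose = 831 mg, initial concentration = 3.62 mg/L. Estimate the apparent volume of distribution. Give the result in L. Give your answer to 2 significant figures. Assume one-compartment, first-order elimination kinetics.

Vd = Dose / C₀ = 831.0 / 3.62 = 229.6 L

230 L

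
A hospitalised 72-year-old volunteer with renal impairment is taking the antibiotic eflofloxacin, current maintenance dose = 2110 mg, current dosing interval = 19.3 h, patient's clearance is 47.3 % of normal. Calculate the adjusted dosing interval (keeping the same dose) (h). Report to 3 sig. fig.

40.8 h

To keep the same average steady-state level, dosing rate must scale with clearance.
CL ratio = 47.3 / 100 = 0.4730
New interval (same dose) = 19.3 / 0.4730 = 40.80 h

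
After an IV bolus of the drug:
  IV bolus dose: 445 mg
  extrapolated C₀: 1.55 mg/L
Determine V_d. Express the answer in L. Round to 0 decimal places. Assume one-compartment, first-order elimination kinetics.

287 L

Vd = Dose / C₀ = 445.0 / 1.55 = 287.1 L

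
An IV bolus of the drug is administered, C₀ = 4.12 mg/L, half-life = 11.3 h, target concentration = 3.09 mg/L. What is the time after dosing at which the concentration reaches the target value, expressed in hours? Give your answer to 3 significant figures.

k = ln2 / t½ = 0.693147 / 11.3 = 0.06134 h⁻¹
t = ln(C₀ / C) / k = ln(4.120 / 3.09) / 0.06134
  = ln(1.333) / 0.06134 = 0.2874 / 0.06134 = 4.685 h

4.69 h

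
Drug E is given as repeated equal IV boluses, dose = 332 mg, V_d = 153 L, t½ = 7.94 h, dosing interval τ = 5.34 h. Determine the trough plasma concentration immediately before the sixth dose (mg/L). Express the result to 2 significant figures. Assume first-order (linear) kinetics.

3.3 mg/L

C₀ per dose = Dose / Vd = 332 / 153 = 2.170 mg/L
k = ln2 / t½ = 0.693147 / 7.94 = 0.08730 h⁻¹
Fraction remaining after one interval: r = e^(−kτ) = e^(−0.08730 × 5.34) = 0.6274
Before dose 6, 5 doses have been given (aged 1τ, 2τ, 3τ, 4τ, 5τ).
C_trough = C₀ × (r + r² + … + r^5) = C₀ × r(1−r^5)/(1−r)
        = 2.170 × 0.6274 × (1 − 0.09721) / (1 − 0.6274) = 3.299 mg/L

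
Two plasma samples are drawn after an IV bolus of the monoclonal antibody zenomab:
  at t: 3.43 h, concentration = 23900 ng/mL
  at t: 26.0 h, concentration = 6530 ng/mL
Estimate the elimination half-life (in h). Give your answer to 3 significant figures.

12.1 h

k = ln(C₁/C₂) / (t₂ − t₁) = ln(23900/6530) / (26.0 − 3.43)
  = 1.297 / 22.57 = 0.05747 h⁻¹
t½ = ln2 / k = 0.693147 / 0.05747 = 12.06 h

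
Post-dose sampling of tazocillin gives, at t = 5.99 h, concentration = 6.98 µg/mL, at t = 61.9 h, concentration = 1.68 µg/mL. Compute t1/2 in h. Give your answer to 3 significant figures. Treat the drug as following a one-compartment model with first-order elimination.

k = ln(C₁/C₂) / (t₂ − t₁) = ln(6.98/1.68) / (61.9 − 5.99)
  = 1.424 / 55.91 = 0.02547 h⁻¹
t½ = ln2 / k = 0.693147 / 0.02547 = 27.21 h

27.2 h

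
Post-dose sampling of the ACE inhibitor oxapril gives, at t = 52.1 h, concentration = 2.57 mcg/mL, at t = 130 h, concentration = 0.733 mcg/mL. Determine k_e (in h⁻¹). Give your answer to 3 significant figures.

0.0161 h⁻¹

k = ln(C₁/C₂) / (t₂ − t₁) = ln(2.57/0.733) / (130 − 52.1)
  = 1.255 / 77.90 = 0.01611 h⁻¹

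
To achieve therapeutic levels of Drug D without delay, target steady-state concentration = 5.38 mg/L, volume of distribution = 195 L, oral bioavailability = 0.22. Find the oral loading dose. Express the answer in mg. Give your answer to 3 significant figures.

4770 mg

LD = Css × Vd / F = 5.38 × 195 / 0.22 = 4769 mg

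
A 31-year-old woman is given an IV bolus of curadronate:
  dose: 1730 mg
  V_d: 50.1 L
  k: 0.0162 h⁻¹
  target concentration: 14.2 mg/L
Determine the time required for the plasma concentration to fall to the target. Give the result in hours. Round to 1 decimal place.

C₀ = Dose / Vd = 1730 / 50.1 = 34.53 mg/L
t = ln(C₀ / C) / k = ln(34.53 / 14.2) / 0.01620
  = ln(2.432) / 0.01620 = 0.8887 / 0.01620 = 54.86 h

54.9 h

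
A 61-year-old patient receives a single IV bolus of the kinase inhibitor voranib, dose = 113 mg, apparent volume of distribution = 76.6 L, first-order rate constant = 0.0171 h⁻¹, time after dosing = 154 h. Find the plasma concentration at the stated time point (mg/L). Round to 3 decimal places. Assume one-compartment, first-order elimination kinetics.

C₀ = Dose / Vd = 113.0 / 76.6 = 1.475 mg/L
C = C₀ · e^(−k·t) = 1.475 × e^(−0.01710 × 154)
  = 1.475 × 0.07183 = 0.1059 mg/L

0.106 mg/L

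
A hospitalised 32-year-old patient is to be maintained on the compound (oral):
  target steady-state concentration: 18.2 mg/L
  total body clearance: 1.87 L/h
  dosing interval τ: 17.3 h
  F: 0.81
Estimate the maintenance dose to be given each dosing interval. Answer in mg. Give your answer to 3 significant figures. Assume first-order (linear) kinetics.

727 mg

At steady state, F × (Dose/τ) = Css × CL.
Dose = Css × CL × τ / F = 18.2 × 1.870 × 17.3 / 0.81 = 726.9 mg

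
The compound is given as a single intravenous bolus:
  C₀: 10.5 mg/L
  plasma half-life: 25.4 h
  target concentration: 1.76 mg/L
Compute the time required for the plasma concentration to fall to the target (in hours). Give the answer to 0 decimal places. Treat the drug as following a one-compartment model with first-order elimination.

65 h

k = ln2 / t½ = 0.693147 / 25.4 = 0.02729 h⁻¹
t = ln(C₀ / C) / k = ln(10.50 / 1.76) / 0.02729
  = ln(5.966) / 0.02729 = 1.786 / 0.02729 = 65.45 h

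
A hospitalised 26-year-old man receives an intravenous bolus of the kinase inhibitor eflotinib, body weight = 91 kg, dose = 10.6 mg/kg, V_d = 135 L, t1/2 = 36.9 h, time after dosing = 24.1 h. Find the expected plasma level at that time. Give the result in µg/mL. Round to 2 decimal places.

4.54 µg/mL

Total dose = 10.6 × 91 = 964.6 mg
C₀ = Dose / Vd = 964.6 / 135 = 7.145 mg/L
k = ln2 / t½ = 0.693147 / 36.9 = 0.01878 h⁻¹
C = C₀ · e^(−k·t) = 7.145 × e^(−0.01878 × 24.1)
  = 7.145 × 0.6360 = 4.544 mg/L
(4.544 mg/L = 4.544 µg/mL)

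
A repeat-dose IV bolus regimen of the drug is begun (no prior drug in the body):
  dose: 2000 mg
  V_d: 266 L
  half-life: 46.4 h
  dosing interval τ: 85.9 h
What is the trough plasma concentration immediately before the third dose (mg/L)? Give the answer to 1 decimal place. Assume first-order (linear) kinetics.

2.7 mg/L

C₀ per dose = Dose / Vd = 2000 / 266 = 7.519 mg/L
k = ln2 / t½ = 0.693147 / 46.4 = 0.01494 h⁻¹
Fraction remaining after one interval: r = e^(−kτ) = e^(−0.01494 × 85.9) = 0.2771
Before dose 3, 2 doses have been given (aged 1τ, 2τ).
C_trough = C₀ × (r + r²) = 7.519 × (0.2771 + 0.07678) = 2.661 mg/L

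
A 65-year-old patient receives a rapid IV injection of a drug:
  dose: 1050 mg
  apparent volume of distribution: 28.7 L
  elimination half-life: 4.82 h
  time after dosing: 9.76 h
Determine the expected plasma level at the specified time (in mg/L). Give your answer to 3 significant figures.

C₀ = Dose / Vd = 1050 / 28.7 = 36.59 mg/L
k = ln2 / t½ = 0.693147 / 4.82 = 0.1438 h⁻¹
C = C₀ · e^(−k·t) = 36.59 × e^(−0.1438 × 9.76)
  = 36.59 × 0.2457 = 8.990 mg/L

8.99 mg/L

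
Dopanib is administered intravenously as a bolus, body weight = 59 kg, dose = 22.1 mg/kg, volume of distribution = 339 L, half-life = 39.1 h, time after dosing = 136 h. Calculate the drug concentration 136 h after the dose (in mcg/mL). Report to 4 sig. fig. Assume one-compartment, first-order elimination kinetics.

Total dose = 22.1 × 59 = 1304 mg
C₀ = Dose / Vd = 1304 / 339 = 3.847 mg/L
k = ln2 / t½ = 0.693147 / 39.1 = 0.01773 h⁻¹
C = C₀ · e^(−k·t) = 3.847 × e^(−0.01773 × 136)
  = 3.847 × 0.08970 = 0.3451 mg/L
(0.3451 mg/L = 0.3451 mcg/mL)

0.3451 mcg/mL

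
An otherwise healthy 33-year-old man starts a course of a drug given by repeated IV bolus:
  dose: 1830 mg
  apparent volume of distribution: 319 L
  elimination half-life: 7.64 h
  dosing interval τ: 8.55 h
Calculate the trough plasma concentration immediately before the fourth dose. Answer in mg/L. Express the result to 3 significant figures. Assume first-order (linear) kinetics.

C₀ per dose = Dose / Vd = 1830 / 319 = 5.737 mg/L
k = ln2 / t½ = 0.693147 / 7.64 = 0.09073 h⁻¹
Fraction remaining after one interval: r = e^(−kτ) = e^(−0.09073 × 8.55) = 0.4604
Before dose 4, 3 doses have been given (aged 1τ, 2τ, 3τ).
C_trough = C₀ × (r + r² + … + r^3) = C₀ × r(1−r^3)/(1−r)
        = 5.737 × 0.4604 × (1 − 0.09759) / (1 − 0.4604) = 4.417 mg/L

4.42 mg/L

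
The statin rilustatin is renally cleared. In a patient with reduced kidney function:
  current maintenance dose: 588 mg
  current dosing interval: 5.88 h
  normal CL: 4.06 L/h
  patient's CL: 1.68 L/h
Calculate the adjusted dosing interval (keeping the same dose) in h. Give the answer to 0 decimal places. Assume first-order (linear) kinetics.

14 h

To keep the same average steady-state level, dosing rate must scale with clearance.
CL ratio = 1.68 / 4.06 = 0.4138
New interval (same dose) = 5.88 / 0.4138 = 14.21 h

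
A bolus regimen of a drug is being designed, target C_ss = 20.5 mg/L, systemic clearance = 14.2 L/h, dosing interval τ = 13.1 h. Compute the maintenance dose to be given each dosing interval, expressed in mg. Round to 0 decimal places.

At steady state, Dose/τ = Css × CL.
Dose = Css × CL × τ = 20.5 × 14.20 × 13.1 = 3813 mg

3813 mg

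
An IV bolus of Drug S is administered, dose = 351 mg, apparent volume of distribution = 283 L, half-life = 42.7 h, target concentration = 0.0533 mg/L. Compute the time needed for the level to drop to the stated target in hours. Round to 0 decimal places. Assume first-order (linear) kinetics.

C₀ = Dose / Vd = 351.0 / 283 = 1.240 mg/L
k = ln2 / t½ = 0.693147 / 42.7 = 0.01623 h⁻¹
t = ln(C₀ / C) / k = ln(1.240 / 0.0533) / 0.01623
  = ln(23.26) / 0.01623 = 3.147 / 0.01623 = 193.9 h

194 h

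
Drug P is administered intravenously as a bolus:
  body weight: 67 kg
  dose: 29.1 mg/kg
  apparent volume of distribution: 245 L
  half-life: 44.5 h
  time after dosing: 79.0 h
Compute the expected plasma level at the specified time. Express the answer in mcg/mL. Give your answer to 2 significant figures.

2.3 mcg/mL

Total dose = 29.1 × 67 = 1950 mg
C₀ = Dose / Vd = 1950 / 245 = 7.959 mg/L
k = ln2 / t½ = 0.693147 / 44.5 = 0.01558 h⁻¹
C = C₀ · e^(−k·t) = 7.959 × e^(−0.01558 × 79.0)
  = 7.959 × 0.2921 = 2.325 mg/L
(2.325 mg/L = 2.325 mcg/mL)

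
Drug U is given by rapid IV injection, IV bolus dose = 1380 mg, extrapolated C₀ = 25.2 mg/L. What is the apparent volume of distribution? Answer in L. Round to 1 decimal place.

Vd = Dose / C₀ = 1380 / 25.2 = 54.76 L

54.8 L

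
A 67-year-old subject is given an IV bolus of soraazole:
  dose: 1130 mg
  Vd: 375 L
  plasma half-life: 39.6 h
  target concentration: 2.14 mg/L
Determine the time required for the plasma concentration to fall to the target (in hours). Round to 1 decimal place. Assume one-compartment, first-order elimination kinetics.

C₀ = Dose / Vd = 1130 / 375 = 3.013 mg/L
k = ln2 / t½ = 0.693147 / 39.6 = 0.01750 h⁻¹
t = ln(C₀ / C) / k = ln(3.013 / 2.14) / 0.01750
  = ln(1.408) / 0.01750 = 0.3422 / 0.01750 = 19.55 h

19.6 h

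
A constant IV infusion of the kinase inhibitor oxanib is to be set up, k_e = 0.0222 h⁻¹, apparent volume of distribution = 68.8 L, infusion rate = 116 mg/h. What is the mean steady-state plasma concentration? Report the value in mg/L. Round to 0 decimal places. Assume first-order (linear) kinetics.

CL = k × Vd = 0.02220 × 68.8 = 1.527 L/h
At steady state Css = R₀ / CL = 116 / 1.527 = 75.97 mg/L

76 mg/L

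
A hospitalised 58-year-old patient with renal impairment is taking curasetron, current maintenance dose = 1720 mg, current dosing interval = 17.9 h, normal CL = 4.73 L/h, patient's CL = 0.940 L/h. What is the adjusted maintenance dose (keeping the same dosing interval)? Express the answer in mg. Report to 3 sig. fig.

342 mg

To keep the same average steady-state level, dosing rate must scale with clearance.
CL ratio = 0.940 / 4.73 = 0.1987
New dose (same interval) = 1720 × 0.1987 = 341.8 mg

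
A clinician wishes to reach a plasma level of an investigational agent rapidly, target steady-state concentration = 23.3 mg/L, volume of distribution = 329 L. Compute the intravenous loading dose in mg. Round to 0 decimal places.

LD = Css × Vd = 23.3 × 329 = 7666 mg

7666 mg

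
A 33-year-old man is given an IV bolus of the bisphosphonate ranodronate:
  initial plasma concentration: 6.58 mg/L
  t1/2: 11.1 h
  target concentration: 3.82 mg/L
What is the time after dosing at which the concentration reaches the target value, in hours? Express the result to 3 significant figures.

8.71 h

k = ln2 / t½ = 0.693147 / 11.1 = 0.06245 h⁻¹
t = ln(C₀ / C) / k = ln(6.580 / 3.82) / 0.06245
  = ln(1.723) / 0.06245 = 0.5441 / 0.06245 = 8.713 h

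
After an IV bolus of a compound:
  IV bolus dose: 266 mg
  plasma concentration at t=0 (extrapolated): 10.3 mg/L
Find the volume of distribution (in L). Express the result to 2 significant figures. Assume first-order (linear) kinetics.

Vd = Dose / C₀ = 266.0 / 10.3 = 25.83 L

26 L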